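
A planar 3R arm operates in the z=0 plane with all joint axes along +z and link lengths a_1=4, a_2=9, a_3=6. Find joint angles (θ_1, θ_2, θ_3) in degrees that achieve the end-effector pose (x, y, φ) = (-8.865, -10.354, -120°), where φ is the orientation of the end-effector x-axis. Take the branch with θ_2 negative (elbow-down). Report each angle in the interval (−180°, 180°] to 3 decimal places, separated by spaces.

-45.002 -119.999 45.000

wrist centre = target − a_3·(cos φ, sin φ) = (-5.8650, -5.1578)
cos θ_2 = (61.0016−4²−9²)/(2·4·9) = -0.5000; θ_2 = -119.9985° (elbow-down)
β = atan2(-5.1578,-5.8650) = -138.6707°; ψ = atan2(-7.7943,-0.4998) = -93.6690°
θ_1 = β − ψ = -45.0017°
θ_3 = φ − θ_1 − θ_2 = 45.0002° (wrapped to (-180°,180°])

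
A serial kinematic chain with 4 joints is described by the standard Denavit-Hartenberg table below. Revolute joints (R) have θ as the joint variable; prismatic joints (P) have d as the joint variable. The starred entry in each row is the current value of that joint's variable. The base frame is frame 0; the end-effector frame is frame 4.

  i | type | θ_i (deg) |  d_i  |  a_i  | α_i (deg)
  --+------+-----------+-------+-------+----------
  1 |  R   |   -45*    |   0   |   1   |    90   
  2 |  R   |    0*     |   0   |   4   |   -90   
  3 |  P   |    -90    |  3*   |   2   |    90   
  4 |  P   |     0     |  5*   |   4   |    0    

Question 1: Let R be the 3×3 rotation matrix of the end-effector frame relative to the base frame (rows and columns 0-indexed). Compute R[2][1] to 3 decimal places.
End-effector y-axis (col 1 of R) = (0.0000,-0.0000,1.0000)
R[2][1] = 1.0000

1.000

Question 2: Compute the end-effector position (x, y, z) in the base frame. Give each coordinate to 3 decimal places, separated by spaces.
after link 1: o_1 = (0.7071, -0.7071, 0.0000)
after link 2: o_2 = (3.5355, -3.5355, 0.0000)
after link 3: o_3 = (2.1213, -4.9497, 3.0000)
after link 4: o_4 = (-4.2426, -4.2426, 3.0000)

-4.243 -4.243 3.000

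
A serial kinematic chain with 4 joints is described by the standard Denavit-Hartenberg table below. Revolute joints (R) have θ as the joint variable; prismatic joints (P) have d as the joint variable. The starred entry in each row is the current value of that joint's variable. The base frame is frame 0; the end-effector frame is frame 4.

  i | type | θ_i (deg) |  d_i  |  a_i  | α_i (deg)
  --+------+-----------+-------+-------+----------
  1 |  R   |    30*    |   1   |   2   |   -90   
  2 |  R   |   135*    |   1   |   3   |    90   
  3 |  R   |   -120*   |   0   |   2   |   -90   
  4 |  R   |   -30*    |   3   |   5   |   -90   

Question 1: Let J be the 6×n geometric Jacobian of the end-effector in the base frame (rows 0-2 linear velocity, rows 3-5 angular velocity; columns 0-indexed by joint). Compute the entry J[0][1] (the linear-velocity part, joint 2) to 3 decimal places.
axis z_1 = (-0.5000,0.8660,0.0000); lever o_n−o_1 = (3.0320,-5.1569,-3.4882)
cross product → J_v[:, 1] = (-3.0208,-1.7441,-0.0474)
J_ω[:, 1] = z_1
entry J[0][1] = -3.0208

-3.021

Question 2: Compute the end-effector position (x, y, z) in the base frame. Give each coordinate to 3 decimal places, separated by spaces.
4.764 -4.157 -2.488

after link 1: o_1 = (1.7321, 1.0000, 1.0000)
after link 2: o_2 = (-0.6051, 0.8054, -1.1213)
after link 3: o_3 = (0.8733, -0.3411, -0.4142)
after link 4: o_4 = (4.7641, -4.1569, -2.4882)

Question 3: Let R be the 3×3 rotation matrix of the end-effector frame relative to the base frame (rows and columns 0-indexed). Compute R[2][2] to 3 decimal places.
End-effector z-axis (col 2 of R) = (-0.1607,-0.5928,0.7891)
R[2][2] = 0.7891

0.789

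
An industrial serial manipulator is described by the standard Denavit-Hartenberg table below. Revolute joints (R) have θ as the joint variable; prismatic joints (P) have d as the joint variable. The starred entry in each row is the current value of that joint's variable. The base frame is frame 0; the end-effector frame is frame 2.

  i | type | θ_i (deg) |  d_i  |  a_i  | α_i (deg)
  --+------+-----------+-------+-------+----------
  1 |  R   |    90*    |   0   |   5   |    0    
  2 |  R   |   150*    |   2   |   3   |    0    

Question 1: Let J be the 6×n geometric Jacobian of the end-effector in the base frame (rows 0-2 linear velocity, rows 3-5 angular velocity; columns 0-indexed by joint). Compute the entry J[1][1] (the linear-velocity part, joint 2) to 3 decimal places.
axis z_1 = (0.0000,0.0000,1.0000); lever o_n−o_1 = (-1.5000,-2.5981,2.0000)
cross product → J_v[:, 1] = (2.5981,-1.5000,0.0000)
J_ω[:, 1] = z_1
entry J[1][1] = -1.5000

-1.500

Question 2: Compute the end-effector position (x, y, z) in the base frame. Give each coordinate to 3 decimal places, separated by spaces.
-1.500 2.402 2.000

after link 1: o_1 = (0.0000, 5.0000, 0.0000)
after link 2: o_2 = (-1.5000, 2.4019, 2.0000)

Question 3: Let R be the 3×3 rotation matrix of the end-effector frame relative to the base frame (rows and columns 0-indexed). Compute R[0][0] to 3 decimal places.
End-effector x-axis (col 0 of R) = (-0.5000,-0.8660,0.0000)
R[0][0] = -0.5000

-0.500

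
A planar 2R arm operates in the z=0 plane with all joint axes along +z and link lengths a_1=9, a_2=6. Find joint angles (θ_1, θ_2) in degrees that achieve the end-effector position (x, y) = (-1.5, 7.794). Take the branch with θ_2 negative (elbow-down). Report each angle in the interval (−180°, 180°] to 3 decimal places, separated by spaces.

141.787 -120.002

cos θ_2 = (62.9964−9²−6²)/(2·9·6) = -0.5000; θ_2 = -120.0022° (elbow-down)
β = atan2(7.7940,-1.5000) = 100.8937°; ψ = atan2(-5.1960,5.9998) = -40.8937°
θ_1 = β − ψ = 141.7874°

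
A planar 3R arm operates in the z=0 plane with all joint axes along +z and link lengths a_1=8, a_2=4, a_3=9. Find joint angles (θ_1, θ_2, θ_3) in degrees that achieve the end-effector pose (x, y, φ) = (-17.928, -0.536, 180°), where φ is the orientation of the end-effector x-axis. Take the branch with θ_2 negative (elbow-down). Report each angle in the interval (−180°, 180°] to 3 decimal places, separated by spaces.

-149.999 -90.003 60.002

wrist centre = target − a_3·(cos φ, sin φ) = (-8.9280, -0.5360)
cos θ_2 = (79.9965−8²−4²)/(2·8·4) = -0.0001; θ_2 = -90.0032° (elbow-down)
β = atan2(-0.5360,-8.9280) = -176.5643°; ψ = atan2(-4.0000,7.9998) = -26.5657°
θ_1 = β − ψ = -149.9986°
θ_3 = φ − θ_1 − θ_2 = 60.0018° (wrapped to (-180°,180°])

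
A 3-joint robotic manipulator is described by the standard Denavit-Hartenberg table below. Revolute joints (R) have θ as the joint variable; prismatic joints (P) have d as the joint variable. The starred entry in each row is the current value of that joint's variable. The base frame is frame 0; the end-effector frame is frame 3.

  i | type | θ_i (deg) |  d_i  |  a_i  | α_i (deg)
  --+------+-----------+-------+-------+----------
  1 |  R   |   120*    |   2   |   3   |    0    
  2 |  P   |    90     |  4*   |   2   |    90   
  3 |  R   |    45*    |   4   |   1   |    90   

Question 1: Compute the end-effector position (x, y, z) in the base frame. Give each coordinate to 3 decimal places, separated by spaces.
-5.844 4.709 6.707

after link 1: o_1 = (-1.5000, 2.5981, 2.0000)
after link 2: o_2 = (-3.2321, 1.5981, 6.0000)
after link 3: o_3 = (-5.8444, 4.7086, 6.7071)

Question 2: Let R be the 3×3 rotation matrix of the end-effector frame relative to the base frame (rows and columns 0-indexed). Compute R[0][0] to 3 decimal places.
-0.612

End-effector x-axis (col 0 of R) = (-0.6124,-0.3536,0.7071)
R[0][0] = -0.6124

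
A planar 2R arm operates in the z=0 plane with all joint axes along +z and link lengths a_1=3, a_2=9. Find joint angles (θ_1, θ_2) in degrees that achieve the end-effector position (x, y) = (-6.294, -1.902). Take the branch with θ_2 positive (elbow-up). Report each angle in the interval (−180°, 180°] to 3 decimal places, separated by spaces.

cos θ_2 = (43.2320−3²−9²)/(2·3·9) = -0.8661; θ_2 = 150.0055° (elbow-up)
β = atan2(-1.9020,-6.2940) = -163.1856°; ψ = atan2(4.4993,-4.7947) = 136.8205°
θ_1 = β − ψ = -300.0061°

59.994 150.005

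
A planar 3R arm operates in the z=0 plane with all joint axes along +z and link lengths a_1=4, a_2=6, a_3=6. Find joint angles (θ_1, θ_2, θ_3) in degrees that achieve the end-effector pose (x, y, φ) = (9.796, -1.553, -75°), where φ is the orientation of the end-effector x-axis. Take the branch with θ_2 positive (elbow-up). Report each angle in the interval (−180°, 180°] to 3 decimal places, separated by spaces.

wrist centre = target − a_3·(cos φ, sin φ) = (8.2431, 4.2426)
cos θ_2 = (85.9477−4²−6²)/(2·4·6) = 0.7072; θ_2 = 44.9888° (elbow-up)
β = atan2(4.2426,8.2431) = 27.2340°; ψ = atan2(4.2418,8.2435) = 27.2288°
θ_1 = β − ψ = 0.0051°
θ_3 = φ − θ_1 − θ_2 = -119.9940° (wrapped to (-180°,180°])

0.005 44.989 -119.994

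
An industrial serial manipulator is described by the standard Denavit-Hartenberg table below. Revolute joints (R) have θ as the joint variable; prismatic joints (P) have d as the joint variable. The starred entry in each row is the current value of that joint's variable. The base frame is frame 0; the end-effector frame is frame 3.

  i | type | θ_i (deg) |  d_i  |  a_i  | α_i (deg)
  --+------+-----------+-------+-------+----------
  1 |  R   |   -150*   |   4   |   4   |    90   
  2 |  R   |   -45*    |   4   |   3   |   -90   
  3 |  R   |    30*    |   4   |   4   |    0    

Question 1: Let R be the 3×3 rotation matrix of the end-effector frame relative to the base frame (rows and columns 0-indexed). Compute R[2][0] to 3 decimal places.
End-effector x-axis (col 0 of R) = (-0.2803,-0.7392,-0.6124)
R[2][0] = -0.6124

-0.612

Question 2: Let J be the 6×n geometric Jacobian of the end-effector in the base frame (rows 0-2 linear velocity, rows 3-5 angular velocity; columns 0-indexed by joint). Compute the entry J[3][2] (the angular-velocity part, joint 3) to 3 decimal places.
-0.612

axis z_2 = (-0.6124,-0.3536,0.7071); lever o_n−o_2 = (-3.5708,-4.3710,0.3789)
cross product → J_v[:, 2] = (2.9568,-2.2929,1.4142)
J_ω[:, 2] = z_2
entry J[3][2] = -0.6124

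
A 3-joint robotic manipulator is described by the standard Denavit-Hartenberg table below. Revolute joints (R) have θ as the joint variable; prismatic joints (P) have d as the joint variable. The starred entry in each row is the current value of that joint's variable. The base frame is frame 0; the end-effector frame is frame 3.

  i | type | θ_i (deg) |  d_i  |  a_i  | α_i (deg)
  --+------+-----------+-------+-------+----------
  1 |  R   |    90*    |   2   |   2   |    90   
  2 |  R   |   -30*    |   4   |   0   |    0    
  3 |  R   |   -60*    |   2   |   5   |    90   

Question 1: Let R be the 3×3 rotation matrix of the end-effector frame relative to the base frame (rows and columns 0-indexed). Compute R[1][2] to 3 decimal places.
-1.000

End-effector z-axis (col 2 of R) = (0.0000,-1.0000,-0.0000)
R[1][2] = -1.0000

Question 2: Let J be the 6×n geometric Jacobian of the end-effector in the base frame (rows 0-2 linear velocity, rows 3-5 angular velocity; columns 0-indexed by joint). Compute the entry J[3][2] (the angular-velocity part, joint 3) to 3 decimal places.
axis z_2 = (1.0000,-0.0000,0.0000); lever o_n−o_2 = (2.0000,0.0000,-5.0000)
cross product → J_v[:, 2] = (0.0000,5.0000,0.0000)
J_ω[:, 2] = z_2
entry J[3][2] = 1.0000

1.000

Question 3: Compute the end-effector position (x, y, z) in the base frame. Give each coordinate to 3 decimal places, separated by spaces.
after link 1: o_1 = (0.0000, 2.0000, 2.0000)
after link 2: o_2 = (4.0000, 2.0000, 2.0000)
after link 3: o_3 = (6.0000, 2.0000, -3.0000)

6.000 2.000 -3.000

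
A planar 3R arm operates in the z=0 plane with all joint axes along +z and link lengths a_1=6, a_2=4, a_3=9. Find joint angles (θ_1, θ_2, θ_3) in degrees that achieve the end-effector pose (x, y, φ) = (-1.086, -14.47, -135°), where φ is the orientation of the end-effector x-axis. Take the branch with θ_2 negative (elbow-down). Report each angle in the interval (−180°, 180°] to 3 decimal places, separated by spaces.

wrist centre = target − a_3·(cos φ, sin φ) = (5.2780, -8.1060)
cos θ_2 = (93.5647−6²−4²)/(2·6·4) = 0.8659; θ_2 = -30.0107° (elbow-down)
β = atan2(-8.1060,5.2780) = -56.9313°; ψ = atan2(-2.0006,9.4637) = -11.9367°
θ_1 = β − ψ = -44.9946°
θ_3 = φ − θ_1 − θ_2 = -59.9947° (wrapped to (-180°,180°])

-44.995 -30.011 -59.995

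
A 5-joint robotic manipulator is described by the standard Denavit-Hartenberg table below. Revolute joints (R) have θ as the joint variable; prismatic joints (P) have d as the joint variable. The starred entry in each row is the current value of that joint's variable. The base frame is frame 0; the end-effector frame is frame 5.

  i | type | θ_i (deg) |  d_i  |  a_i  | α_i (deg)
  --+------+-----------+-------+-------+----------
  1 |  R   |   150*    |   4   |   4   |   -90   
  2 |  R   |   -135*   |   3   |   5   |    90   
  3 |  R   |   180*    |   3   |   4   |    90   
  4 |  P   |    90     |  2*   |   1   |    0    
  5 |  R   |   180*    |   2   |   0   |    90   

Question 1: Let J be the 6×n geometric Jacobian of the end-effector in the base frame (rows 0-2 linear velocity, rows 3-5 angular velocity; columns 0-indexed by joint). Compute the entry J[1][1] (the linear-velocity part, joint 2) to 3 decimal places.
axis z_1 = (-0.5000,-0.8660,0.0000); lever o_n−o_1 = (-0.4381,-7.8299,-2.1213)
cross product → J_v[:, 1] = (1.8371,-1.0607,3.5355)
J_ω[:, 1] = z_1
entry J[1][1] = -1.0607

-1.061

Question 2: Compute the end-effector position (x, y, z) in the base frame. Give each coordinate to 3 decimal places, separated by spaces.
after link 1: o_1 = (-3.4641, 2.0000, 4.0000)
after link 2: o_2 = (-1.9022, -2.3658, 7.5355)
after link 3: o_3 = (-2.5146, -2.0123, 2.5858)
after link 4: o_4 = (-2.9022, -4.0979, 1.8787)
after link 5: o_5 = (-3.9022, -5.8299, 1.8787)

-3.902 -5.830 1.879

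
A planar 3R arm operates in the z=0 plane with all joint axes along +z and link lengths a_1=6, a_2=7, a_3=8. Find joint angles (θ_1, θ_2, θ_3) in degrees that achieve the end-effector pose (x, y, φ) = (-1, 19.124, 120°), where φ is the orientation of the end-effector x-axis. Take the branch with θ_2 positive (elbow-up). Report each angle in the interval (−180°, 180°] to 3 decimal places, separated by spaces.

wrist centre = target − a_3·(cos φ, sin φ) = (3.0000, 12.1958)
cos θ_2 = (157.7375−6²−7²)/(2·6·7) = 0.8659; θ_2 = 30.0118° (elbow-up)
β = atan2(12.1958,3.0000) = 76.1804°; ψ = atan2(3.5013,12.0615) = 16.1872°
θ_1 = β − ψ = 59.9932°
θ_3 = φ − θ_1 − θ_2 = 29.9950° (wrapped to (-180°,180°])

59.993 30.012 29.995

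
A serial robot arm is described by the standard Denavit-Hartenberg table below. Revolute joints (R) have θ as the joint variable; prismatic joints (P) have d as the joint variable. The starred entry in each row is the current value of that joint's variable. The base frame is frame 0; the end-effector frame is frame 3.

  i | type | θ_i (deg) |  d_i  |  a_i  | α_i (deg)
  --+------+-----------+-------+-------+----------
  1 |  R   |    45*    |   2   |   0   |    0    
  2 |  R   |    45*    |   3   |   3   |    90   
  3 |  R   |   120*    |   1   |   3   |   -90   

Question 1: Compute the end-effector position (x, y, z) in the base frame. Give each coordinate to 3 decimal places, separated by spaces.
after link 1: o_1 = (0.0000, 0.0000, 2.0000)
after link 2: o_2 = (0.0000, 3.0000, 5.0000)
after link 3: o_3 = (1.0000, 1.5000, 7.5981)

1.000 1.500 7.598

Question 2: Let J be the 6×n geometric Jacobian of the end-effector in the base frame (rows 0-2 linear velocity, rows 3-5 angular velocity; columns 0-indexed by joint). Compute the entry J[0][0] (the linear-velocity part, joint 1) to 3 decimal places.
axis z_0 = ẑ; lever o_n−o_0 = (1.0000,1.5000,7.5981)
cross product → J_v[:, 0] = (-1.5000,1.0000,0.0000)
J_ω[:, 0] = z_0
entry J[0][0] = -1.5000

-1.500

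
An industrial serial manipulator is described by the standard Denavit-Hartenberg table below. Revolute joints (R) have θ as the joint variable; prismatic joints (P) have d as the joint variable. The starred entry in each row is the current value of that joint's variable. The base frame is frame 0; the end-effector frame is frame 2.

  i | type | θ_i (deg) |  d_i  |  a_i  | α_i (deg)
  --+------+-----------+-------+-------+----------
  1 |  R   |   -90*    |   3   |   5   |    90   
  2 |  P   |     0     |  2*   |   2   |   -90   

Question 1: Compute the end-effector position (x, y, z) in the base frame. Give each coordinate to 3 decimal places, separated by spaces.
after link 1: o_1 = (0.0000, -5.0000, 3.0000)
after link 2: o_2 = (-2.0000, -7.0000, 3.0000)

-2.000 -7.000 3.000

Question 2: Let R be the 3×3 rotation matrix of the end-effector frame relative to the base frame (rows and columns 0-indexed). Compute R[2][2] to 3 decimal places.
End-effector z-axis (col 2 of R) = (0.0000,0.0000,1.0000)
R[2][2] = 1.0000

1.000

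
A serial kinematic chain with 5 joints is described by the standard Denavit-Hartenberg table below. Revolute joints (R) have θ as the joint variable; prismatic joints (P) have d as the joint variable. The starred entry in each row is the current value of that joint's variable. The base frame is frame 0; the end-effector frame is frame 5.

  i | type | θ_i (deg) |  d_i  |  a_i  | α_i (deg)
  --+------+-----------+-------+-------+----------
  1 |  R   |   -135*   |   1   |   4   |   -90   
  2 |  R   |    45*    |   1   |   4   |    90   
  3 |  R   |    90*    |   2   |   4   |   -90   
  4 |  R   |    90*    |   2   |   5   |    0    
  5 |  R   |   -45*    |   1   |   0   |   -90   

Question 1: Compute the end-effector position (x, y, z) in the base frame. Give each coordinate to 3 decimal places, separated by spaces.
1.707 -5.364 -1.828

after link 1: o_1 = (-2.8284, -2.8284, 1.0000)
after link 2: o_2 = (-4.1213, -5.5355, -1.8284)
after link 3: o_3 = (-2.2929, -9.3640, -0.4142)
after link 4: o_4 = (1.2071, -5.8640, -2.5355)
after link 5: o_5 = (1.7071, -5.3640, -1.8284)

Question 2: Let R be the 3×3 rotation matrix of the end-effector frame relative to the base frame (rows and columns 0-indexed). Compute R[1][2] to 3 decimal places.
End-effector z-axis (col 2 of R) = (-0.1464,0.8536,-0.5000)
R[1][2] = 0.8536

0.854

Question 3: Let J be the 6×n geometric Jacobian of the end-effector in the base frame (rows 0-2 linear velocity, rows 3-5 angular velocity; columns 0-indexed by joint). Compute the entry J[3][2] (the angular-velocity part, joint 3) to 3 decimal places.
-0.500

axis z_2 = (-0.5000,-0.5000,0.7071); lever o_n−o_2 = (5.8284,0.1716,-0.0000)
cross product → J_v[:, 2] = (-0.1213,4.1213,2.8284)
J_ω[:, 2] = z_2
entry J[3][2] = -0.5000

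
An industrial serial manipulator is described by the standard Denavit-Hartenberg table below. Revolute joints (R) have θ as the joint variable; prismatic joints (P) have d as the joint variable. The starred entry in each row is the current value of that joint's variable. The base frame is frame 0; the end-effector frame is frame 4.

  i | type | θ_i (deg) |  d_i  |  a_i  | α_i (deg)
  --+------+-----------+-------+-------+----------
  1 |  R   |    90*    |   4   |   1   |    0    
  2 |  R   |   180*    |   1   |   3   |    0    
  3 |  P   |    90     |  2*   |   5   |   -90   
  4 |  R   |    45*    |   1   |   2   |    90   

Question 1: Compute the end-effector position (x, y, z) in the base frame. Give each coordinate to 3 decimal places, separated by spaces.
6.414 -1.000 5.586

after link 1: o_1 = (0.0000, 1.0000, 4.0000)
after link 2: o_2 = (-0.0000, -2.0000, 5.0000)
after link 3: o_3 = (5.0000, -2.0000, 7.0000)
after link 4: o_4 = (6.4142, -1.0000, 5.5858)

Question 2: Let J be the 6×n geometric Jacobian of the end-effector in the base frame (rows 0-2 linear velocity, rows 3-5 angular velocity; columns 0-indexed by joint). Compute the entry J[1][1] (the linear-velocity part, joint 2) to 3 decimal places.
6.414

axis z_1 = (0.0000,0.0000,1.0000); lever o_n−o_1 = (6.4142,-2.0000,1.5858)
cross product → J_v[:, 1] = (2.0000,6.4142,-0.0000)
J_ω[:, 1] = z_1
entry J[1][1] = 6.4142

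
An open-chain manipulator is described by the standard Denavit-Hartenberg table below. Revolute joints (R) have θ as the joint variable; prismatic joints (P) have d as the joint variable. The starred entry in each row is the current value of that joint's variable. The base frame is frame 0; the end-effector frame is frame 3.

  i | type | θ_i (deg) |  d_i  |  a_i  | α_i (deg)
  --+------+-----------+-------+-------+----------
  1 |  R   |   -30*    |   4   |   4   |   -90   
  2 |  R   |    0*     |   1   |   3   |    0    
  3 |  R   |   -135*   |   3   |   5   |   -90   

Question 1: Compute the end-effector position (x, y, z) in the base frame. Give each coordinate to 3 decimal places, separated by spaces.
5.000 1.732 7.536

after link 1: o_1 = (3.4641, -2.0000, 4.0000)
after link 2: o_2 = (6.5622, -2.6340, 4.0000)
after link 3: o_3 = (5.0003, 1.7319, 7.5355)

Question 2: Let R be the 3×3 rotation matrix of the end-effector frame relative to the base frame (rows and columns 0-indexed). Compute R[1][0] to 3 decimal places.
End-effector x-axis (col 0 of R) = (-0.6124,0.3536,0.7071)
R[1][0] = 0.3536

0.354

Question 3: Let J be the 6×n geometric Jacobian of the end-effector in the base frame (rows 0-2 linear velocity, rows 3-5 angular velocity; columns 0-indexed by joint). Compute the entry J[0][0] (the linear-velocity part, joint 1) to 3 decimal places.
-1.732

axis z_0 = ẑ; lever o_n−o_0 = (5.0003,1.7319,7.5355)
cross product → J_v[:, 0] = (-1.7319,5.0003,0.0000)
J_ω[:, 0] = z_0
entry J[0][0] = -1.7319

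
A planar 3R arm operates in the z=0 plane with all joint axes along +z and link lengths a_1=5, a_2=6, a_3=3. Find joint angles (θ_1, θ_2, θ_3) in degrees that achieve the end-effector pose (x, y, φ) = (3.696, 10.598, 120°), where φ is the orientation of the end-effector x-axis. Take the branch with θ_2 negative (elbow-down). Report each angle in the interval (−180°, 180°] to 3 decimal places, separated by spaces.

90.002 -60.003 90.001

wrist centre = target − a_3·(cos φ, sin φ) = (5.1960, 7.9999)
cos θ_2 = (90.9972−5²−6²)/(2·5·6) = 0.5000; θ_2 = -60.0031° (elbow-down)
β = atan2(7.9999,5.1960) = 56.9960°; ψ = atan2(-5.1963,7.9997) = -33.0062°
θ_1 = β − ψ = 90.0023°
θ_3 = φ − θ_1 − θ_2 = 90.0008° (wrapped to (-180°,180°])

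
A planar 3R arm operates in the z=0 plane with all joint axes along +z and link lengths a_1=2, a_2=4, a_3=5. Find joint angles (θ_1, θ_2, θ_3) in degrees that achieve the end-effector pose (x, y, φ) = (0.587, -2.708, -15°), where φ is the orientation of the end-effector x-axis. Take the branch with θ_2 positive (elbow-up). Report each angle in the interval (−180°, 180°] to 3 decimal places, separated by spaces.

134.994 90.003 120.003

wrist centre = target − a_3·(cos φ, sin φ) = (-4.2426, -1.4139)
cos θ_2 = (19.9990−2²−4²)/(2·2·4) = -0.0001; θ_2 = 90.0035° (elbow-up)
β = atan2(-1.4139,-4.2426) = -161.5688°; ψ = atan2(4.0000,1.9998) = 63.4377°
θ_1 = β − ψ = -225.0065°
θ_3 = φ − θ_1 − θ_2 = 120.0030° (wrapped to (-180°,180°])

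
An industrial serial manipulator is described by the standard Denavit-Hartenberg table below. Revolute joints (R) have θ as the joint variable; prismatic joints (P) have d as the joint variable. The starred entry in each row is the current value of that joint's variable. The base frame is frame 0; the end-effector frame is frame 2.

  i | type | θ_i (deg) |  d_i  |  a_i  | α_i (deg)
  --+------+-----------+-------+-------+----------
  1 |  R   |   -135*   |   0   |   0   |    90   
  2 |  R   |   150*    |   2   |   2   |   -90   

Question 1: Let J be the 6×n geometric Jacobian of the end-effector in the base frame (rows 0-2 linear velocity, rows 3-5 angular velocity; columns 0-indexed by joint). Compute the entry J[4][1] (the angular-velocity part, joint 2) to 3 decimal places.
0.707

axis z_1 = (-0.7071,0.7071,0.0000); lever o_n−o_1 = (-0.1895,2.6390,1.0000)
cross product → J_v[:, 1] = (0.7071,0.7071,-1.7321)
J_ω[:, 1] = z_1
entry J[4][1] = 0.7071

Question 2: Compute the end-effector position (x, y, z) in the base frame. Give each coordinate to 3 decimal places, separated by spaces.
-0.189 2.639 1.000

after link 1: o_1 = (0.0000, 0.0000, 0.0000)
after link 2: o_2 = (-0.1895, 2.6390, 1.0000)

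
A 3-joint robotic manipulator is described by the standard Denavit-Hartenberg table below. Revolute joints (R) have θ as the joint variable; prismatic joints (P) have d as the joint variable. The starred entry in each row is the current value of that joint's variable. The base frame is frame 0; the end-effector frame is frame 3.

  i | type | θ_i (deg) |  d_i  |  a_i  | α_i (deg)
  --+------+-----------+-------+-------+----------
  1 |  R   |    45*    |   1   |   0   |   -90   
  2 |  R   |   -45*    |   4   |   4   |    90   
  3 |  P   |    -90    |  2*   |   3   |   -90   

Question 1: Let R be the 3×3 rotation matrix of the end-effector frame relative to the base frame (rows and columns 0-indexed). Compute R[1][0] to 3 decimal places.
End-effector x-axis (col 0 of R) = (0.7071,-0.7071,0.0000)
R[1][0] = -0.7071

-0.707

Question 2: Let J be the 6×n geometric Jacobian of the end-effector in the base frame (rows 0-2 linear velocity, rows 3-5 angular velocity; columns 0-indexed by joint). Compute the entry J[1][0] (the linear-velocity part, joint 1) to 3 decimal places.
0.293

axis z_0 = ẑ; lever o_n−o_0 = (0.2929,1.7071,5.2426)
cross product → J_v[:, 0] = (-1.7071,0.2929,0.0000)
J_ω[:, 0] = z_0
entry J[1][0] = 0.2929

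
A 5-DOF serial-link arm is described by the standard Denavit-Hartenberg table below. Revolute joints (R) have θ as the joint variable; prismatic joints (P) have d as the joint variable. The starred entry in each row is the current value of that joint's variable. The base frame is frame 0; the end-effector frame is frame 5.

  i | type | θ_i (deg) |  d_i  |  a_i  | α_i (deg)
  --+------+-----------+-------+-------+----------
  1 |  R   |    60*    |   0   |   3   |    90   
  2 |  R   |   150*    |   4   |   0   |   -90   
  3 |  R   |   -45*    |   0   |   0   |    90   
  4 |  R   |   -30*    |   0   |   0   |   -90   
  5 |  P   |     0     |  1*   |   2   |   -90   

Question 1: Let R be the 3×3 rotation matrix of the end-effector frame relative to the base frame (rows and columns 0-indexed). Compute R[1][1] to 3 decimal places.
0.817

End-effector y-axis (col 1 of R) = (0.0634,0.8169,0.5732)
R[1][1] = 0.8169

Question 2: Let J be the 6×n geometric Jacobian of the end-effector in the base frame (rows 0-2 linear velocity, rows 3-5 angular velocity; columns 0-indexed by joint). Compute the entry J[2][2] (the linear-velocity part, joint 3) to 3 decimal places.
0.789

axis z_2 = (-0.2500,-0.4330,-0.8660); lever o_n−o_2 = (0.7169,-1.9149,0.9052)
cross product → J_v[:, 2] = (-2.0503,-0.3946,0.7891)
J_ω[:, 2] = z_2
entry J[2][2] = 0.7891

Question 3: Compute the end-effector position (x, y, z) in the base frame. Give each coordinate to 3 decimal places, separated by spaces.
after link 1: o_1 = (1.5000, 2.5981, 0.0000)
after link 2: o_2 = (4.9641, 0.5981, 0.0000)
after link 3: o_3 = (4.9641, 0.5981, 0.0000)
after link 4: o_4 = (4.9641, 0.5981, 0.0000)
after link 5: o_5 = (5.6810, -1.3168, 0.9052)

5.681 -1.317 0.905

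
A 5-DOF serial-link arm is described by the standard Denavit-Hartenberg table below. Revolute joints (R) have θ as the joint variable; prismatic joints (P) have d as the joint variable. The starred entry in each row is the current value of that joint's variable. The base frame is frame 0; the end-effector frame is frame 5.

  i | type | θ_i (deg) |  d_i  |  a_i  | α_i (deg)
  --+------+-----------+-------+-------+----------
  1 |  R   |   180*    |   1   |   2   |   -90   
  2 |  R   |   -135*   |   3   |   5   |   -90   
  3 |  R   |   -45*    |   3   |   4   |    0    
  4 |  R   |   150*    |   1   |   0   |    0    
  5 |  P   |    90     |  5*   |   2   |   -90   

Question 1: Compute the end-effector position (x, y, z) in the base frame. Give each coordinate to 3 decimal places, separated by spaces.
after link 1: o_1 = (-2.0000, 0.0000, 1.0000)
after link 2: o_2 = (1.5355, -3.0000, 4.5355)
after link 3: o_3 = (1.4142, -5.8284, 8.6569)
after link 4: o_4 = (0.7071, -5.8284, 9.3640)
after link 5: o_5 = (-4.1945, -6.3461, 11.5335)

-4.194 -6.346 11.533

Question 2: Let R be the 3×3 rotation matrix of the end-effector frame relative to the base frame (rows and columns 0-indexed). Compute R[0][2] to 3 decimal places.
End-effector z-axis (col 2 of R) = (0.1830,-0.9659,0.1830)
R[0][2] = 0.1830

0.183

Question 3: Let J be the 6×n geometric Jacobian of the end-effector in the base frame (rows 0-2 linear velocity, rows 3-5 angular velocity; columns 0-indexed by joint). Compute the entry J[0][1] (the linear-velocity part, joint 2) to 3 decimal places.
-10.533

axis z_1 = (-0.0000,-1.0000,0.0000); lever o_n−o_1 = (-2.1945,-6.3461,10.5335)
cross product → J_v[:, 1] = (-10.5335,0.0000,-2.1945)
J_ω[:, 1] = z_1
entry J[0][1] = -10.5335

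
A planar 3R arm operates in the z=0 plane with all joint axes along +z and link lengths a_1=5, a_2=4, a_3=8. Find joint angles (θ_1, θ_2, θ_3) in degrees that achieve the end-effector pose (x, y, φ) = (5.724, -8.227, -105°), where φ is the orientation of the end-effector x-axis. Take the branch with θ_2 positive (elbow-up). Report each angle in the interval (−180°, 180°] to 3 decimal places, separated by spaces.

-29.994 59.992 -134.999

wrist centre = target − a_3·(cos φ, sin φ) = (7.7946, -0.4996)
cos θ_2 = (61.0046−5²−4²)/(2·5·4) = 0.5001; θ_2 = 59.9923° (elbow-up)
β = atan2(-0.4996,7.7946) = -3.6674°; ψ = atan2(3.4638,7.0005) = 26.3262°
θ_1 = β − ψ = -29.9936°
θ_3 = φ − θ_1 − θ_2 = -134.9987° (wrapped to (-180°,180°])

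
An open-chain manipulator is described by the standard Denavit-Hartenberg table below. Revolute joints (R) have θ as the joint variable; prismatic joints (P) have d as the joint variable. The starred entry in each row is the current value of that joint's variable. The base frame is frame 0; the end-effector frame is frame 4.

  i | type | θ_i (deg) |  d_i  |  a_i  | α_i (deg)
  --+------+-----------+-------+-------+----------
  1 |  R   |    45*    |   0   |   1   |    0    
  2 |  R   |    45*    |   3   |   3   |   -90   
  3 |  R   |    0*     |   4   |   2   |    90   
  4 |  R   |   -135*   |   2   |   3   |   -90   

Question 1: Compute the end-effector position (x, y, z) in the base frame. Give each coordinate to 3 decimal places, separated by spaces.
after link 1: o_1 = (0.7071, 0.7071, 0.0000)
after link 2: o_2 = (0.7071, 3.7071, 3.0000)
after link 3: o_3 = (-3.2929, 5.7071, 3.0000)
after link 4: o_4 = (-1.1716, 3.5858, 5.0000)

-1.172 3.586 5.000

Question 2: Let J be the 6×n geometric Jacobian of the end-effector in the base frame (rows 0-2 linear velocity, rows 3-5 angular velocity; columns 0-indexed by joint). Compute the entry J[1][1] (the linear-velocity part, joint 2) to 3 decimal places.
axis z_1 = (0.0000,0.0000,1.0000); lever o_n−o_1 = (-1.8787,2.8787,5.0000)
cross product → J_v[:, 1] = (-2.8787,-1.8787,0.0000)
J_ω[:, 1] = z_1
entry J[1][1] = -1.8787

-1.879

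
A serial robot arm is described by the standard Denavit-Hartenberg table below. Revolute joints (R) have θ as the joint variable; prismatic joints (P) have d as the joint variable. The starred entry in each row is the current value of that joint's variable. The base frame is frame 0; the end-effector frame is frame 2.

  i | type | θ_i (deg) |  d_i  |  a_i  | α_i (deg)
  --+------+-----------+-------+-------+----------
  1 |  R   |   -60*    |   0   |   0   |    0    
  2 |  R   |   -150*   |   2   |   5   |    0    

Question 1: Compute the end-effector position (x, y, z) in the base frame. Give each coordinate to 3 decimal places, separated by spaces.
-4.330 2.500 2.000

after link 1: o_1 = (0.0000, 0.0000, 0.0000)
after link 2: o_2 = (-4.3301, 2.5000, 2.0000)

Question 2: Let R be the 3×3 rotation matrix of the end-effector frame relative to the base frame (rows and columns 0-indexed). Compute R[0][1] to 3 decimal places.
End-effector y-axis (col 1 of R) = (-0.5000,-0.8660,0.0000)
R[0][1] = -0.5000

-0.500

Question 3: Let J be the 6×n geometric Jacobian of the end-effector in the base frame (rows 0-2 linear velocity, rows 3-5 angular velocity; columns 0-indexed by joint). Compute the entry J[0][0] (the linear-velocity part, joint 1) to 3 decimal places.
-2.500

axis z_0 = ẑ; lever o_n−o_0 = (-4.3301,2.5000,2.0000)
cross product → J_v[:, 0] = (-2.5000,-4.3301,0.0000)
J_ω[:, 0] = z_0
entry J[0][0] = -2.5000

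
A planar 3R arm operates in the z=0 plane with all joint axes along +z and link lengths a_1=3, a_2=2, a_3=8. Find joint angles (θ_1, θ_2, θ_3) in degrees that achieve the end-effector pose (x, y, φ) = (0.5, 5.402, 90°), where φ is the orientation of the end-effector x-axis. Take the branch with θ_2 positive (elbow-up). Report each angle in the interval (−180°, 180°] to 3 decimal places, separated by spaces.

-120.000 120.002 89.998

wrist centre = target − a_3·(cos φ, sin φ) = (0.5000, -2.5980)
cos θ_2 = (6.9996−3²−2²)/(2·3·2) = -0.5000; θ_2 = 120.0022° (elbow-up)
β = atan2(-2.5980,0.5000) = -79.1063°; ψ = atan2(1.7320,1.9999) = 40.8937°
θ_1 = β − ψ = -120.0000°
θ_3 = φ − θ_1 − θ_2 = 89.9978° (wrapped to (-180°,180°])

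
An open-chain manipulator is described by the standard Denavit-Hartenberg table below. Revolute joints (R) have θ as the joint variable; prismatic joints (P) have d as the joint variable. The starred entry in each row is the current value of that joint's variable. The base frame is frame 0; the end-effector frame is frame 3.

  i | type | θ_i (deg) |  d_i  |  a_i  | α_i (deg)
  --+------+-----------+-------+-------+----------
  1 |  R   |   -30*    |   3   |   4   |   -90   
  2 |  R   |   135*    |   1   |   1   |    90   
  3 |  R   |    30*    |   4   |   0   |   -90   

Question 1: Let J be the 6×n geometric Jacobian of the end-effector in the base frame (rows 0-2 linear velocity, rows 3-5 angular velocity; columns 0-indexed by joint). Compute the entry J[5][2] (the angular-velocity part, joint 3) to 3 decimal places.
-0.707

axis z_2 = (0.6124,-0.3536,-0.7071); lever o_n−o_2 = (2.4495,-1.4142,-2.8284)
cross product → J_v[:, 2] = (0.0000,0.0000,0.0000)
J_ω[:, 2] = z_2
entry J[5][2] = -0.7071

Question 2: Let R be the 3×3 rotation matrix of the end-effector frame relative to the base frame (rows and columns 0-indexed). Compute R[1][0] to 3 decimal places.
0.739

End-effector x-axis (col 0 of R) = (-0.2803,0.7392,-0.6124)
R[1][0] = 0.7392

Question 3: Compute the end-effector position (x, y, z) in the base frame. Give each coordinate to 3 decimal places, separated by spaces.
5.801 -2.195 -0.536

after link 1: o_1 = (3.4641, -2.0000, 3.0000)
after link 2: o_2 = (3.3517, -0.7804, 2.2929)
after link 3: o_3 = (5.8012, -2.1946, -0.5355)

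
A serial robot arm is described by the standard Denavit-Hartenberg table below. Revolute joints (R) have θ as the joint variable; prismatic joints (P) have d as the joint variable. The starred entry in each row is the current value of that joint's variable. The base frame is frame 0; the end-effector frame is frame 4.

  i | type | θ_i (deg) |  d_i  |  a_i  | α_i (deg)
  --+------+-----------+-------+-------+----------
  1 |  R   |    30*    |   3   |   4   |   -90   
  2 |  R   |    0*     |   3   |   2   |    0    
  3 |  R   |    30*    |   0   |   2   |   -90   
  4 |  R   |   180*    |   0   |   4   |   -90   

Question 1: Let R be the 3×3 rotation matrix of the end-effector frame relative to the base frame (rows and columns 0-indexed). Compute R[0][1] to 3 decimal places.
0.433

End-effector y-axis (col 1 of R) = (0.4330,0.2500,0.8660)
R[0][1] = 0.4330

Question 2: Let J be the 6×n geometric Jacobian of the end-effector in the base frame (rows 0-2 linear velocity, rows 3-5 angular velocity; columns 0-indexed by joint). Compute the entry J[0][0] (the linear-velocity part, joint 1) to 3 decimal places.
axis z_0 = ẑ; lever o_n−o_0 = (2.1962,4.7321,4.0000)
cross product → J_v[:, 0] = (-4.7321,2.1962,0.0000)
J_ω[:, 0] = z_0
entry J[0][0] = -4.7321

-4.732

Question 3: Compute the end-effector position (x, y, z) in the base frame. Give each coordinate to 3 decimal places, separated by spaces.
2.196 4.732 4.000

after link 1: o_1 = (3.4641, 2.0000, 3.0000)
after link 2: o_2 = (3.6962, 5.5981, 3.0000)
after link 3: o_3 = (5.1962, 6.4641, 2.0000)
after link 4: o_4 = (2.1962, 4.7321, 4.0000)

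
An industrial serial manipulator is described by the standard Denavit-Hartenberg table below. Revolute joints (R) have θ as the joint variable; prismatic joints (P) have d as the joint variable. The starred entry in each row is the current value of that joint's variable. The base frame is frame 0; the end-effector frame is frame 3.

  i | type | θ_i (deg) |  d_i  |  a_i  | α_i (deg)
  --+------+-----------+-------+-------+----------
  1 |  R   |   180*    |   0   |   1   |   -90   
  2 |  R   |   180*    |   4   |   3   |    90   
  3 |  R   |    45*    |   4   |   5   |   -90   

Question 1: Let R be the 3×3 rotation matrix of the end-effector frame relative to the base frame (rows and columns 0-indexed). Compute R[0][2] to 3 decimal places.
End-effector z-axis (col 2 of R) = (-0.7071,-0.7071,0.0000)
R[0][2] = -0.7071

-0.707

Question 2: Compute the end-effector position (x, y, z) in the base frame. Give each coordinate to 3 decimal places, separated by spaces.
after link 1: o_1 = (-1.0000, 0.0000, 0.0000)
after link 2: o_2 = (2.0000, -4.0000, -0.0000)
after link 3: o_3 = (5.5355, -7.5355, -4.0000)

5.536 -7.536 -4.000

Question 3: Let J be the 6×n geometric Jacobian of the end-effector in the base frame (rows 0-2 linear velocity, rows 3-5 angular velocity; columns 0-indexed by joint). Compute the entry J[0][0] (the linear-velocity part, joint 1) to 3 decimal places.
axis z_0 = ẑ; lever o_n−o_0 = (5.5355,-7.5355,-4.0000)
cross product → J_v[:, 0] = (7.5355,5.5355,-0.0000)
J_ω[:, 0] = z_0
entry J[0][0] = 7.5355

7.536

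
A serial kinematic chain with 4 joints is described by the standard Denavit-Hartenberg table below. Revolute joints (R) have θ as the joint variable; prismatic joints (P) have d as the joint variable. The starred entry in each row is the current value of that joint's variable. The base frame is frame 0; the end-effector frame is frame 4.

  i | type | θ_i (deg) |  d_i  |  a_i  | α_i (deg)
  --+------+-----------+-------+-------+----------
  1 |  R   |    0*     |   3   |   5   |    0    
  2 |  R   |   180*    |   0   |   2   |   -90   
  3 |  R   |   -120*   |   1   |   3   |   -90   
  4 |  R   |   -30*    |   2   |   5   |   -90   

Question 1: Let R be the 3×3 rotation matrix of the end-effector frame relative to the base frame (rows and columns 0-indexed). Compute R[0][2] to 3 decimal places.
End-effector z-axis (col 2 of R) = (0.2500,0.8660,0.4330)
R[0][2] = 0.2500

0.250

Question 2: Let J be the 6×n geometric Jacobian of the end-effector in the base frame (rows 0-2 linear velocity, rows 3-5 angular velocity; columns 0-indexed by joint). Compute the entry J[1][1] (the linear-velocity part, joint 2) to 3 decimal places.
axis z_1 = (0.0000,0.0000,1.0000); lever o_n−o_1 = (-0.0670,-3.5000,7.3481)
cross product → J_v[:, 1] = (3.5000,-0.0670,0.0000)
J_ω[:, 1] = z_1
entry J[1][1] = -0.0670

-0.067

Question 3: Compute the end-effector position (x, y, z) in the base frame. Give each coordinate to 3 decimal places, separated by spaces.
after link 1: o_1 = (5.0000, 0.0000, 3.0000)
after link 2: o_2 = (3.0000, 0.0000, 3.0000)
after link 3: o_3 = (4.5000, -1.0000, 5.5981)
after link 4: o_4 = (4.9330, -3.5000, 10.3481)

4.933 -3.500 10.348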